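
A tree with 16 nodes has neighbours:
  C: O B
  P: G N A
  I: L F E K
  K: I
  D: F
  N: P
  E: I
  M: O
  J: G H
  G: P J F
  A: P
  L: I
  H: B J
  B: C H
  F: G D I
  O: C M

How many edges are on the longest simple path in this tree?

9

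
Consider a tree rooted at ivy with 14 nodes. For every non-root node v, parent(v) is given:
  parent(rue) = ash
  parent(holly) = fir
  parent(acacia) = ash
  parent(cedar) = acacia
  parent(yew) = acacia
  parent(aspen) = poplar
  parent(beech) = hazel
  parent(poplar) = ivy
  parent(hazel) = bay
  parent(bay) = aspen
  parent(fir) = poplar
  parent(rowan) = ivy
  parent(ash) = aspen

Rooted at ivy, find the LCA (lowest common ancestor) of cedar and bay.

aspen

cedar's ancestor chain is cedar, acacia, ash, aspen, poplar, ivy and bay's is bay, aspen, poplar, ivy; they first meet at aspen.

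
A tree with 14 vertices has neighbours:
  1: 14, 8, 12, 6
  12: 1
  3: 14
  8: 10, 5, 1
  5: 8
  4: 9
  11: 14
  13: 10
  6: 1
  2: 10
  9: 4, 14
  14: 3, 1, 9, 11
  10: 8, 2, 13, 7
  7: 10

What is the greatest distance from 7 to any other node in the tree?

Distances from 7 peak at 6, attained at 4.
7–10–8–1–14–9–4

6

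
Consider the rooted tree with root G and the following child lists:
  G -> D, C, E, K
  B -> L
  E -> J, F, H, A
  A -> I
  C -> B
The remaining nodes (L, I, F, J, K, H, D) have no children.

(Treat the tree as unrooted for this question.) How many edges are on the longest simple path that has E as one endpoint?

Distances from E peak at 4, attained at L.
E – G – C – B – L

4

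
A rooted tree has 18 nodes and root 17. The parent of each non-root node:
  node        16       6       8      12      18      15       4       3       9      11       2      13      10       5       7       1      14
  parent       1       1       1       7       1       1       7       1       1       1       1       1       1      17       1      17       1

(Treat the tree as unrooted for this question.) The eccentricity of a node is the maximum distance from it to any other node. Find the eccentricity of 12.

A farthest node from 12 is 5.
The path 12–7–1–17–5 has 4 edges.

4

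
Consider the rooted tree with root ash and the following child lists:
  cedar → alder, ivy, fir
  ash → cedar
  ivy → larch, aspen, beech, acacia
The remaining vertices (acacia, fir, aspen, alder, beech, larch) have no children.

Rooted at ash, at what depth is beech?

3

Path from ash to beech: ash–cedar–ivy–beech, which has 3 edges.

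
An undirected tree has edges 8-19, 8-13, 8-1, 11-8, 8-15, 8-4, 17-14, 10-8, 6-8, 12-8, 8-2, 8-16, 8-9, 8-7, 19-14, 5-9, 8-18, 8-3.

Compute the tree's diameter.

5

BFS from 17 reaches 5 last, at distance 5; BFS from 5 confirms no node is farther.
Path: 17-14-19-8-9-5.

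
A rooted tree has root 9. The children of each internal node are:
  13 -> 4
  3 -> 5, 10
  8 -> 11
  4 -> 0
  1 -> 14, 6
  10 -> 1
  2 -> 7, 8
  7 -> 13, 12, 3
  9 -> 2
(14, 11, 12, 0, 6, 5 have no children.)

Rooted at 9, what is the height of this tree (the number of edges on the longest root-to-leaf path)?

6

6 sits deepest: 9–2–7–3–10–1–6 — 6 edges from the root.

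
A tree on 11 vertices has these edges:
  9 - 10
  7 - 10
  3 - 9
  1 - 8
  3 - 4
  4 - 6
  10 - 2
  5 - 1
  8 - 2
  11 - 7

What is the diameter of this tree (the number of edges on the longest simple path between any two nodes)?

8

Starting from 6, a farthest node is 5 at distance 8.
One longest path: 6 - 4 - 3 - 9 - 10 - 2 - 8 - 1 - 5.
So the diameter is 8.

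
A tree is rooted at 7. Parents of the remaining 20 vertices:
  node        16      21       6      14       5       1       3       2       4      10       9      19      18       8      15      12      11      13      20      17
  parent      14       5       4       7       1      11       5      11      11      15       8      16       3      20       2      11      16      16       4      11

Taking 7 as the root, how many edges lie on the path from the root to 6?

Climbing from 6 to the root: 6 → 4 → 11 → 16 → 14 → 7. That's 5 steps.

5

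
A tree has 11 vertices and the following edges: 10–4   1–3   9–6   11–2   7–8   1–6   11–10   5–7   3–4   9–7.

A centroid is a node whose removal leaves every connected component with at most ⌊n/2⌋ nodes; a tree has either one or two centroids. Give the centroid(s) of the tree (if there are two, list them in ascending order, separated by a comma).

Delete 1: the remaining components have sizes 5, 5. Max 5 ≤ 5, so 1 is a centroid.
Every other node leaves some component of size > 5, so the centroid is unique.

1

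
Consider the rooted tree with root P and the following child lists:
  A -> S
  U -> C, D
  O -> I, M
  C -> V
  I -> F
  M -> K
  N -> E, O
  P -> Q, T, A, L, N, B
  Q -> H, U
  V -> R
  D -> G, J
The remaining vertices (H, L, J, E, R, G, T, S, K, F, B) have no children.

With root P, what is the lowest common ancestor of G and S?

P

G's ancestor chain is G, D, U, Q, P and S's is S, A, P; they first meet at P.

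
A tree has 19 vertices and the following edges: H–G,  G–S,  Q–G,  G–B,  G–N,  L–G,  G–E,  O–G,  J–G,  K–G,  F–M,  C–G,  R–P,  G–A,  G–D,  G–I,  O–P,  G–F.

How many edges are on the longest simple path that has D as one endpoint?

The node farthest from D is R, via D–G–O–P–R — 4 edges.

4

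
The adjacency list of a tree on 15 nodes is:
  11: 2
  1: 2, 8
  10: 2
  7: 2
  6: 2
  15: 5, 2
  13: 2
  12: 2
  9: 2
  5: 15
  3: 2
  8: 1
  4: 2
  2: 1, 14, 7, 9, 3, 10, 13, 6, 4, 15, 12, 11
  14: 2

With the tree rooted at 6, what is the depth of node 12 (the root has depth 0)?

2

Climbing from 12 to the root: 12 → 2 → 6. That's 2 steps.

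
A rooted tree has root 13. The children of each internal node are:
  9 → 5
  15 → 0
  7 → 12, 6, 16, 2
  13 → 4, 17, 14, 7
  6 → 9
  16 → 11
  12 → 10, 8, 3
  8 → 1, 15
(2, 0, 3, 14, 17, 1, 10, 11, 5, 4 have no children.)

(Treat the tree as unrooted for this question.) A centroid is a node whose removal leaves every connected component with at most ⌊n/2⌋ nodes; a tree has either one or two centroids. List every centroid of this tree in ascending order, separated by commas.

If 7 is removed the pieces have sizes 7, 4, 3, 2, 1, all ≤ ⌊18/2⌋ = 9.
Every other node leaves some component of size > 9, so the centroid is unique.

7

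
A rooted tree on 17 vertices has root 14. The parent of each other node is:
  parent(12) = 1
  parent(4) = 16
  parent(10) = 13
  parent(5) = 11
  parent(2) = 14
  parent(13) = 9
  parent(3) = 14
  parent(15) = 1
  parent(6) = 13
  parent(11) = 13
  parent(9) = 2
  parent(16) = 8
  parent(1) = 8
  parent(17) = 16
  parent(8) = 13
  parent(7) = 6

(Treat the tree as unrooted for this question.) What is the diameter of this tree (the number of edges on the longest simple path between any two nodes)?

7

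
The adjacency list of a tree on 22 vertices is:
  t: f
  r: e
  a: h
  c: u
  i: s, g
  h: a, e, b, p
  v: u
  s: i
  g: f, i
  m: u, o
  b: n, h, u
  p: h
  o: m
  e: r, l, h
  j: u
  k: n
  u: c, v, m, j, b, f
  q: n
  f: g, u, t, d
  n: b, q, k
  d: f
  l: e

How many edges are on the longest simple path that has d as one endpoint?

The node farthest from d is l (r also at distance 6), via d–f–u–b–h–e–l — 6 edges.

6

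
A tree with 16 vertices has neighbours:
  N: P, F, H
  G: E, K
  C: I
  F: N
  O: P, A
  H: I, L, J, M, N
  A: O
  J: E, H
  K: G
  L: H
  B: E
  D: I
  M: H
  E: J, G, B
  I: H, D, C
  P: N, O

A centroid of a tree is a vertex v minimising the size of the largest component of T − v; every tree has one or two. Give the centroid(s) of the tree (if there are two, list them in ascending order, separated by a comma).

H

If H is removed the pieces have sizes 5, 5, 3, 1, 1, all ≤ ⌊16/2⌋ = 8.
Every other node leaves some component of size > 8, so the centroid is unique.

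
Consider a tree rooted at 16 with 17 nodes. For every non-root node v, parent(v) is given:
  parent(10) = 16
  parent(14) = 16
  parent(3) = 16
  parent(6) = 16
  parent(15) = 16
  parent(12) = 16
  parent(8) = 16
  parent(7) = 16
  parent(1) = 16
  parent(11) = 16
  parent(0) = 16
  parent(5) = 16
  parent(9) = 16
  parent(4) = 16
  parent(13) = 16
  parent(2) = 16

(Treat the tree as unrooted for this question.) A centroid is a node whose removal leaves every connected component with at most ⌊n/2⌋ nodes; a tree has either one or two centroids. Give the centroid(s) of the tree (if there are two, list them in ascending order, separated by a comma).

If 16 is removed the pieces have sizes 1, 1, 1, 1, 1, 1, 1, 1, 1, 1, 1, 1, 1, 1, 1, 1, all ≤ ⌊17/2⌋ = 8.
No neighbour of 16 does as well, so 16 is the unique centroid.

16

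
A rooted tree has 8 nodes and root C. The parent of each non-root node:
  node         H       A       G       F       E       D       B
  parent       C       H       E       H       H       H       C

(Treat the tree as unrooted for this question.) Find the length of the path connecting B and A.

The path is B – C – H – A, which has 3 edges.

3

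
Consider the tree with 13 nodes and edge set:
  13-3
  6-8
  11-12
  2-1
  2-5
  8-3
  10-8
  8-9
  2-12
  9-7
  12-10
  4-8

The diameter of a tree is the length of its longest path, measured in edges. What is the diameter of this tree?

6

A longest path is 13 – 3 – 8 – 10 – 12 – 2 – 5, with 6 edges.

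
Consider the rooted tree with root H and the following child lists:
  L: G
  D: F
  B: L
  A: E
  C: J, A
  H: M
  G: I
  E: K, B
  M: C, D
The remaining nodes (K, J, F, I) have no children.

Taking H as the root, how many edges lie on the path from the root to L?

6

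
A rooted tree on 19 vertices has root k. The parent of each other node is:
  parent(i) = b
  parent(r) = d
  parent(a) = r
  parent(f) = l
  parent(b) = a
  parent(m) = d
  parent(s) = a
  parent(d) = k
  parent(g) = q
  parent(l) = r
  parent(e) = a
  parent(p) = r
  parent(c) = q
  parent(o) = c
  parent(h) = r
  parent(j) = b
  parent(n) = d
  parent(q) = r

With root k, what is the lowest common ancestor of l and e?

r

Path l→root: l r d k; path e→root: e a r d k.
First common node: r.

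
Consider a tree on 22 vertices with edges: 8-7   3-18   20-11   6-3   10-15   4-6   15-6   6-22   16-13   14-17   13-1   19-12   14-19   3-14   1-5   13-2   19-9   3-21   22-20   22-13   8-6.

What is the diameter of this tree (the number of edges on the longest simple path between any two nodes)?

BFS from 5 reaches 12 last, at distance 8; BFS from 12 confirms no node is farther.
Path: 5-1-13-22-6-3-14-19-12.

8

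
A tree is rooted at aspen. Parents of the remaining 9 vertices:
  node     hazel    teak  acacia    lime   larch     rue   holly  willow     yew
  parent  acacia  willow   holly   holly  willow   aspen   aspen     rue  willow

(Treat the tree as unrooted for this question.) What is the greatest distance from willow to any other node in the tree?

The node farthest from willow is hazel, via willow–rue–aspen–holly–acacia–hazel — 5 edges.

5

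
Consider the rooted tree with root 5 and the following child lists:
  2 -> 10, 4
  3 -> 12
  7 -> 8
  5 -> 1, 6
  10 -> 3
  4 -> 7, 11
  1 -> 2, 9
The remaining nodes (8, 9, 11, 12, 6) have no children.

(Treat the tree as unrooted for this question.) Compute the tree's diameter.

6

BFS from 12 reaches 8 last, at distance 6; BFS from 8 confirms no node is farther.
Path: 12-3-10-2-4-7-8.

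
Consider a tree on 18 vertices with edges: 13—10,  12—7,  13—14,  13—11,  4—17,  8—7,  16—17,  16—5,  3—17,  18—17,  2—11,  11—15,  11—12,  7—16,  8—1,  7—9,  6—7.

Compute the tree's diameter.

7

Starting from 14, a farthest node is 4 at distance 7.
One longest path: 14 - 13 - 11 - 12 - 7 - 16 - 17 - 4.
So the diameter is 7.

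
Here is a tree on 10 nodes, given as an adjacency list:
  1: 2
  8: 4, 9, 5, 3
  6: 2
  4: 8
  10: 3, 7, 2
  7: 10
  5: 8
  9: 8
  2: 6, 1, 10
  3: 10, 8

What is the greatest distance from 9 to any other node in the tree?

5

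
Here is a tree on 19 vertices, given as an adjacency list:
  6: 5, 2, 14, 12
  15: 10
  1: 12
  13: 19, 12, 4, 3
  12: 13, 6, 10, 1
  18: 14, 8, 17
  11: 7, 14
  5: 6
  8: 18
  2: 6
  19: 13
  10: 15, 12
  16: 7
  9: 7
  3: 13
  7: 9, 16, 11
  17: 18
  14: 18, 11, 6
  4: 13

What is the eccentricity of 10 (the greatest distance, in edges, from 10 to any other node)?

The node farthest from 10 is 16 (9 also at distance 6), via 10-12-6-14-11-7-16 — 6 edges.

6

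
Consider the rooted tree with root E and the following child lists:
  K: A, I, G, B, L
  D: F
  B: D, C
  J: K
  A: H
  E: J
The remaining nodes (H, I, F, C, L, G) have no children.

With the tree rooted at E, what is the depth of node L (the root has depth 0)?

Path from E to L: E–J–K–L, which has 3 edges.

3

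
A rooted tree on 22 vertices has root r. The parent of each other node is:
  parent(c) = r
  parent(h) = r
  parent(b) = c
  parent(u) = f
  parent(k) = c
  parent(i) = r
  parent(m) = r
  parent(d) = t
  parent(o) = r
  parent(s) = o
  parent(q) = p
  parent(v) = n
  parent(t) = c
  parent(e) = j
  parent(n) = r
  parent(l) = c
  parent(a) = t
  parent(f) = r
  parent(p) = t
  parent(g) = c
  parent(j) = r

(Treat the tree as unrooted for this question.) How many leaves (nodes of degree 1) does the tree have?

14

Exactly 14 nodes have a single neighbour: a, b, d, e, g, h, i, k, l, m, q, s, u, v.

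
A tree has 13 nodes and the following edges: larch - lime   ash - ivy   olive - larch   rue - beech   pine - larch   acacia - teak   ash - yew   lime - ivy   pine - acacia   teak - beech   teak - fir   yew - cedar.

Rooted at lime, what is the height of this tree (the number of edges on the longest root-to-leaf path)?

6

rue sits deepest: lime → larch → pine → acacia → teak → beech → rue — 6 edges from the root.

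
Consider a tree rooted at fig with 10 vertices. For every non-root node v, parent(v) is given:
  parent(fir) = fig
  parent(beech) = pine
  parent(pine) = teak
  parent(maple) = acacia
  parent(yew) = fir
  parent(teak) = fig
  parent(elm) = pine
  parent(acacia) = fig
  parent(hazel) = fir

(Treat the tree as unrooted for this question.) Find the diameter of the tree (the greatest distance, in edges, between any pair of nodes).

5

Starting from maple, a farthest node is elm at distance 5.
One longest path: maple – acacia – fig – teak – pine – elm.
So the diameter is 5.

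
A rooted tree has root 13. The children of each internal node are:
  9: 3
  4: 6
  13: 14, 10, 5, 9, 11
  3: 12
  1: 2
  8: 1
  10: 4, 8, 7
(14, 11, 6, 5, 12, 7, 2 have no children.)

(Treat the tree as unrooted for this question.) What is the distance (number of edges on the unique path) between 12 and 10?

4

12–3–9–13–10: 4 edges.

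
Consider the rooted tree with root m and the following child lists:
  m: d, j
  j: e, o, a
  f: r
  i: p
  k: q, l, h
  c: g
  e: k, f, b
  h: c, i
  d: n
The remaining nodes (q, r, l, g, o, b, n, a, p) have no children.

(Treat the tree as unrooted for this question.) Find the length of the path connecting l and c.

3

l – k – h – c: 3 edges.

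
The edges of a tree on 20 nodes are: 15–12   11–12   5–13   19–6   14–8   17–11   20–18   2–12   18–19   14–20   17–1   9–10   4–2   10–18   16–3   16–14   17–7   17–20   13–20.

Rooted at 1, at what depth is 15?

4

Climbing from 15 to the root: 15–12–11–17–1. That's 4 steps.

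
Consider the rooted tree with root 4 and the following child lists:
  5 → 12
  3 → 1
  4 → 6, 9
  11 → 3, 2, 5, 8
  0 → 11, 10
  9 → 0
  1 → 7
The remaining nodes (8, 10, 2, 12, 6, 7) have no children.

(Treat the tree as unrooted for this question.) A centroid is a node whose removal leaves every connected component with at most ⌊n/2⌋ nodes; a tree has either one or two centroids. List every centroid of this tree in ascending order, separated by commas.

Delete 11: the remaining components have sizes 5, 3, 2, 1, 1. Max 5 ≤ 6, so 11 is a centroid.
No neighbour of 11 does as well, so 11 is the unique centroid.

11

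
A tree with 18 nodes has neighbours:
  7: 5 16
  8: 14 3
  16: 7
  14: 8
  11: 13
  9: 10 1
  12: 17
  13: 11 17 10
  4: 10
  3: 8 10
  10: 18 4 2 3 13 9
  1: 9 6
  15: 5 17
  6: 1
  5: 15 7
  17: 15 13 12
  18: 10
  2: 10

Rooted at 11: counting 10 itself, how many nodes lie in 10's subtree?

10

The subtree rooted at 10 contains: 10, 3, 9, 2, 18, 4, 8, 1, 14, 6 — 10 nodes.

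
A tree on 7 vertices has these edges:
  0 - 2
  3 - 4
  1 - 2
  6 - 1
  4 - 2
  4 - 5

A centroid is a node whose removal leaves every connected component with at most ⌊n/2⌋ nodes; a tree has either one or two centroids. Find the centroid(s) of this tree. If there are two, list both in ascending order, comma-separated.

2

Delete 2: the remaining components have sizes 3, 2, 1. Max 3 ≤ 3, so 2 is a centroid.
No neighbour of 2 does as well, so 2 is the unique centroid.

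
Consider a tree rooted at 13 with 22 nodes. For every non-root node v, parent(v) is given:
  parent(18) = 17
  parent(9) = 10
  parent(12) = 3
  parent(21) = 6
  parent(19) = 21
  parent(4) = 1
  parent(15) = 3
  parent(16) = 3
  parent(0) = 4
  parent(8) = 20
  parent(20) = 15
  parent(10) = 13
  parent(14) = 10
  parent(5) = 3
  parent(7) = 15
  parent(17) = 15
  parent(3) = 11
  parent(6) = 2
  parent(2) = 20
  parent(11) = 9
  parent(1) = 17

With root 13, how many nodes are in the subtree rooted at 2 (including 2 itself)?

4

2's subtree: {2, 6, 21, 19}, size 4.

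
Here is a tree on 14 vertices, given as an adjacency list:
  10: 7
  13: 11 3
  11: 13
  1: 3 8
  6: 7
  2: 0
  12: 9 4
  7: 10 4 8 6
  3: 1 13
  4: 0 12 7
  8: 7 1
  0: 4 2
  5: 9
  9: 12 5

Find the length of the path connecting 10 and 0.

Walking from 10: 10 - 7 - 4 - 0. Length 3.

3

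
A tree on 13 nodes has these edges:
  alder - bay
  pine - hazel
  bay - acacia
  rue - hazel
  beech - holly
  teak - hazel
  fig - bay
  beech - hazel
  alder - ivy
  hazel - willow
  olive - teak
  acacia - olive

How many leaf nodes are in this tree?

Exactly 6 nodes have a single neighbour: fig, holly, ivy, pine, rue, willow.

6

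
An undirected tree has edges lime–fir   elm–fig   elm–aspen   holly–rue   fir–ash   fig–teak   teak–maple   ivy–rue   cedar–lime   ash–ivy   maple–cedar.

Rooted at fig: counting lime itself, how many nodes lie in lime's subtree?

The subtree rooted at lime contains: lime, fir, ash, ivy, rue, holly — 6 nodes.

6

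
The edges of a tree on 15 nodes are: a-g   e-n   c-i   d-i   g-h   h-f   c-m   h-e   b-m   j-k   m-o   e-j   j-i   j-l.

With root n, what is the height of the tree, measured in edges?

b sits deepest: n-e-j-i-c-m-b — 6 edges from the root.

6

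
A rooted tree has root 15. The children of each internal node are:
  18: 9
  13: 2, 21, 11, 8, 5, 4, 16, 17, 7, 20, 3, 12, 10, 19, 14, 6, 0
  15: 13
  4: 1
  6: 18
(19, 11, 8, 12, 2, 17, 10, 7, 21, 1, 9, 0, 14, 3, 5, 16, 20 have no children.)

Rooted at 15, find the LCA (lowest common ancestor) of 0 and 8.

0's ancestor chain is 0, 13, 15 and 8's is 8, 13, 15; they first meet at 13.

13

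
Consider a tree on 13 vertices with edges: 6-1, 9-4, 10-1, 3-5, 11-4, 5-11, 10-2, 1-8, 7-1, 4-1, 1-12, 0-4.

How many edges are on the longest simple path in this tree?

6

A longest path is 2-10-1-4-11-5-3, with 6 edges.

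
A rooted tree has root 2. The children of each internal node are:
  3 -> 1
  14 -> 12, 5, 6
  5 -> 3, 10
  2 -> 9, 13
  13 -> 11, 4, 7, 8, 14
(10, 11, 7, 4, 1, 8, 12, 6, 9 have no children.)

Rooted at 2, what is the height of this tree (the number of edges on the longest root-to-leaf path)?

5

The longest root-to-leaf path is 2-13-14-5-3-1 (5 edges).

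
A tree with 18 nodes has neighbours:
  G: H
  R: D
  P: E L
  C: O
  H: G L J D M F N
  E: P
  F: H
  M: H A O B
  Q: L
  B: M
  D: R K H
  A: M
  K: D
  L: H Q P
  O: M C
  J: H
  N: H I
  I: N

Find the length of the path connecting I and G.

3

Walking from I: I–N–H–G. Length 3.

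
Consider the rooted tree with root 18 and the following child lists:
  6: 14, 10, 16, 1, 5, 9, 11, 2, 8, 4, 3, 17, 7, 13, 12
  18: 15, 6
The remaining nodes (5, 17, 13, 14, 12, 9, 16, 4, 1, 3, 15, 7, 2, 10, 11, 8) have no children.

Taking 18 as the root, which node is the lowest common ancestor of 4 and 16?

6

Path 4→root: 4 6 18; path 16→root: 16 6 18.
First common node: 6.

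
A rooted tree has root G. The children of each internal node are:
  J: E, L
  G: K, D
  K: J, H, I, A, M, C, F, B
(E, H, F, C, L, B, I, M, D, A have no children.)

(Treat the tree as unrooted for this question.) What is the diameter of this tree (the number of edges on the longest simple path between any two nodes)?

4

Starting from D, a farthest node is L at distance 4.
One longest path: D - G - K - J - L.
So the diameter is 4.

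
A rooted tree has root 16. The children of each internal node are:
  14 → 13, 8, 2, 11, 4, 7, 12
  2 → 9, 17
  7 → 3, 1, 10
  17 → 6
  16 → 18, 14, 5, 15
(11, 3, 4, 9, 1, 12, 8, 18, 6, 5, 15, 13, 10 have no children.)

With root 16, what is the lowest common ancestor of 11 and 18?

16

Path 11→root: 11 14 16; path 18→root: 18 16.
First common node: 16.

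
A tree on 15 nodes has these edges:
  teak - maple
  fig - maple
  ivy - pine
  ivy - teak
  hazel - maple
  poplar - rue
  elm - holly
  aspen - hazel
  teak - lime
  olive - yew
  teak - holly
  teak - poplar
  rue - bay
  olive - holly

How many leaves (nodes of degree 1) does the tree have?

Degree-1 nodes: aspen, bay, elm, fig, lime, pine, yew — 7 of them.

7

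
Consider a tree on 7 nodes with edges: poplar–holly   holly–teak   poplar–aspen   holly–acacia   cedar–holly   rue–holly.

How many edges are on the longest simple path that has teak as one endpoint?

Distances from teak peak at 3, attained at aspen.
teak–holly–poplar–aspen

3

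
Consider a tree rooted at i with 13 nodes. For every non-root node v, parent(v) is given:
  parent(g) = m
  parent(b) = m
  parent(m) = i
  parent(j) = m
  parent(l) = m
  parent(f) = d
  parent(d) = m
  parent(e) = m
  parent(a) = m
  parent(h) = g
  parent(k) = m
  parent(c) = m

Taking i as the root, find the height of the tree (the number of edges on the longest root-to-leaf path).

3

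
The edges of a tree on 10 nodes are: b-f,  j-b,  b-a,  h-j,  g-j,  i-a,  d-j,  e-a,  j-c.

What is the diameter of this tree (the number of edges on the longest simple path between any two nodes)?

4

BFS from c reaches i last, at distance 4; BFS from i confirms no node is farther.
Path: c–j–b–a–i.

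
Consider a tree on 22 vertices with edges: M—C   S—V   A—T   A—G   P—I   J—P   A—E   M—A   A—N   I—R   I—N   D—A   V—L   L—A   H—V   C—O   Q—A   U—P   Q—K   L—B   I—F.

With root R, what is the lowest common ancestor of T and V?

Ancestors of T (toward the root): T, A, N, I, R.
Ancestors of V: V, L, A, N, I, R.
The deepest node appearing in both lists is A.

A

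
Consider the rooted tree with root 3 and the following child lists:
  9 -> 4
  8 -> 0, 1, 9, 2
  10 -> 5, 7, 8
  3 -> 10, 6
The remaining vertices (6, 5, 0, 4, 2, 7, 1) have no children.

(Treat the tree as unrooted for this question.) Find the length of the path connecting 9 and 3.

3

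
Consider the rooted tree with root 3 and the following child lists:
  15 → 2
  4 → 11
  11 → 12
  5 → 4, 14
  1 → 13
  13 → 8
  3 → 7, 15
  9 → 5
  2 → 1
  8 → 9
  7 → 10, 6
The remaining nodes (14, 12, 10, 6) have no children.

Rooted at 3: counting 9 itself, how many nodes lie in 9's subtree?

6

The subtree rooted at 9 contains: 9, 5, 4, 14, 11, 12 — 6 nodes.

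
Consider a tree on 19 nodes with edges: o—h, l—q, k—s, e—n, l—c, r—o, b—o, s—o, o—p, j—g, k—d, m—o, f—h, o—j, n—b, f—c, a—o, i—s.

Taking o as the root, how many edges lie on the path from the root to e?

Climbing from e to the root: e → n → b → o. That's 3 steps.

3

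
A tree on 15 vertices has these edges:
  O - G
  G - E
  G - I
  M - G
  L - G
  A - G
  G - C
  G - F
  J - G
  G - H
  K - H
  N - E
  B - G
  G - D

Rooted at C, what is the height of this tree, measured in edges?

3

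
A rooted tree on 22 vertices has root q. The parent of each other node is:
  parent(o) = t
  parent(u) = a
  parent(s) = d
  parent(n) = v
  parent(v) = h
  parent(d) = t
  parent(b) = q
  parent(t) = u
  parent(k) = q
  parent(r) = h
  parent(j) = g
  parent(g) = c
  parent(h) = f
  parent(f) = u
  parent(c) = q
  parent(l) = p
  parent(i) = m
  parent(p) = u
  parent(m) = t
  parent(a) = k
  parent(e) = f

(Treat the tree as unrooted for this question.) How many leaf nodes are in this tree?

Exactly 9 nodes have a single neighbour: b, e, i, j, l, n, o, r, s.

9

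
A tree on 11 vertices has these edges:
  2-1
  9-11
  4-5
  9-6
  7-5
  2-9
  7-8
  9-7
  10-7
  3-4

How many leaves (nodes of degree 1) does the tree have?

Exactly 6 nodes have a single neighbour: 1, 3, 6, 8, 10, 11.

6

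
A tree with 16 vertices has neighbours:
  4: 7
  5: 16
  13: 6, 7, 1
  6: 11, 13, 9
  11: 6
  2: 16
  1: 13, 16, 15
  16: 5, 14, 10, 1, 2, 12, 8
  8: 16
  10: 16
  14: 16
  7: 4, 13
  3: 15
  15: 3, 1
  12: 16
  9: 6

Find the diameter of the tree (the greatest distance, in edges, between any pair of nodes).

5

BFS from 5 reaches 9 last, at distance 5; BFS from 9 confirms no node is farther.
Path: 5 - 16 - 1 - 13 - 6 - 9.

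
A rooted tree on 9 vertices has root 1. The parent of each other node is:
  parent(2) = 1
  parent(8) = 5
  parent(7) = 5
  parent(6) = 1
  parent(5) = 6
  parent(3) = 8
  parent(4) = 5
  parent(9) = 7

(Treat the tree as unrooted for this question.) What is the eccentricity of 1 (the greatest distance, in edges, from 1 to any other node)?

4

The node farthest from 1 is 3 (9 also at distance 4), via 1-6-5-8-3 — 4 edges.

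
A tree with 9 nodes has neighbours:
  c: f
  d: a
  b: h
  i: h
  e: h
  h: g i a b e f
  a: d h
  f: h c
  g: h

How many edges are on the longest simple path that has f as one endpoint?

The node farthest from f is d, via f – h – a – d — 3 edges.

3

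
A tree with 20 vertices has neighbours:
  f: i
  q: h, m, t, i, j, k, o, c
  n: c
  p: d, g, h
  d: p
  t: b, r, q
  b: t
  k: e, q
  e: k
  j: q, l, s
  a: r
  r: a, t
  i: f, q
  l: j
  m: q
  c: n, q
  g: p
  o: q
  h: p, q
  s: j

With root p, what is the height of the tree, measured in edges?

5

The longest root-to-leaf path is p-h-q-t-r-a (5 edges).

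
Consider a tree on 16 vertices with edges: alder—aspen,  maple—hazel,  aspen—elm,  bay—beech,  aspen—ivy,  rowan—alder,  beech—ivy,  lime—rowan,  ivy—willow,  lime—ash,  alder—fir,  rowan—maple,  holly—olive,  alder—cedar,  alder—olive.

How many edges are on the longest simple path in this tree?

7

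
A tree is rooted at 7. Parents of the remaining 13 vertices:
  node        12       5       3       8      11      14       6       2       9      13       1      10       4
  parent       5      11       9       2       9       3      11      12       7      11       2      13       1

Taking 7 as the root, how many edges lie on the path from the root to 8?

Climbing from 8 to the root: 8–2–12–5–11–9–7. That's 6 steps.

6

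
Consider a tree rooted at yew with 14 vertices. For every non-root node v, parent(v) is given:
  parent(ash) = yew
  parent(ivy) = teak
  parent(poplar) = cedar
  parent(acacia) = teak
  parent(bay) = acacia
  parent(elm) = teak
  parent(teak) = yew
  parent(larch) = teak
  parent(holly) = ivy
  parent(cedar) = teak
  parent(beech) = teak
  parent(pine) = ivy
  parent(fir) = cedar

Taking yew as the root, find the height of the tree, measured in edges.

3

The longest root-to-leaf path is yew – teak – ivy – pine (3 edges).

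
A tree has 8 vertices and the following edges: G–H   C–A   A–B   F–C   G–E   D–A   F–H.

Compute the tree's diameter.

Starting from B, a farthest node is E at distance 6.
One longest path: B – A – C – F – H – G – E.
So the diameter is 6.

6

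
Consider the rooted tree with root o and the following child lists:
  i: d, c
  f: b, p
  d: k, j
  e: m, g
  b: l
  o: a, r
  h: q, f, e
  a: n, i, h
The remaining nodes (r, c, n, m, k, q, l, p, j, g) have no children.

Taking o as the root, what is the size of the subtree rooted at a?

Descendants of a (including itself): a, h, i, n, f, e, q, c, d, b, p, g, m, j, k, l. That's 16.

16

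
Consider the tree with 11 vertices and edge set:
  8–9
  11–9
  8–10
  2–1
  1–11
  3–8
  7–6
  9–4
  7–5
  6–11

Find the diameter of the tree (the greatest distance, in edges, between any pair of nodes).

6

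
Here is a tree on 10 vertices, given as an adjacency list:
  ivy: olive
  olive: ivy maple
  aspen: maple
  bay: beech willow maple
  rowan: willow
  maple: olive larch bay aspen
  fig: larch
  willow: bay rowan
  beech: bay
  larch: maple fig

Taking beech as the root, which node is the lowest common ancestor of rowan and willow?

willow

Path rowan→root: rowan willow bay beech; path willow→root: willow bay beech.
First common node: willow.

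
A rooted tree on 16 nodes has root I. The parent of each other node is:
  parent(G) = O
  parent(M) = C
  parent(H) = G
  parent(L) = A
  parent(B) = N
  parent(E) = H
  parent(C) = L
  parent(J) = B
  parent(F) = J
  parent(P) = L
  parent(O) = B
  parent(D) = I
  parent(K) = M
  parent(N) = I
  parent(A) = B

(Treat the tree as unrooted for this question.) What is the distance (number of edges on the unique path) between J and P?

4

Walking from J: J - B - A - L - P. Length 4.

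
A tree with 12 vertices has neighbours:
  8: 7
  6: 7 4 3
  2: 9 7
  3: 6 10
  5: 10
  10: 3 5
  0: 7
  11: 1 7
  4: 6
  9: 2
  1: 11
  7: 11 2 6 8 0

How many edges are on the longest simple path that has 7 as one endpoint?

4

A farthest node from 7 is 5.
The path 7–6–3–10–5 has 4 edges.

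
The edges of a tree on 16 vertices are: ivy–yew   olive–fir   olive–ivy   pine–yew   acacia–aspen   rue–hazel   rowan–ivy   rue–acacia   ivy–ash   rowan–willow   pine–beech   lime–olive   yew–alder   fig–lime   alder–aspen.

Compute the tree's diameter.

9

Starting from hazel, a farthest node is fig at distance 9.
One longest path: hazel–rue–acacia–aspen–alder–yew–ivy–olive–lime–fig.
So the diameter is 9.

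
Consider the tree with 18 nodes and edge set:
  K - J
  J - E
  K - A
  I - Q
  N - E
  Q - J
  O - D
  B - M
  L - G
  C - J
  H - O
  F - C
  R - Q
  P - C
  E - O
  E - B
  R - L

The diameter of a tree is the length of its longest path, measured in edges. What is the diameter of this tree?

7

BFS from G reaches H last, at distance 7; BFS from H confirms no node is farther.
Path: G-L-R-Q-J-E-O-H.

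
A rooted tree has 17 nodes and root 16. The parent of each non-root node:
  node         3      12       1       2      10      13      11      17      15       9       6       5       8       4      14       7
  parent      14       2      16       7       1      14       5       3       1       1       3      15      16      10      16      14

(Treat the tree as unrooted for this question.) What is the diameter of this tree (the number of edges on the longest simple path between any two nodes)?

A longest path is 12 – 2 – 7 – 14 – 16 – 1 – 15 – 5 – 11, with 8 edges.

8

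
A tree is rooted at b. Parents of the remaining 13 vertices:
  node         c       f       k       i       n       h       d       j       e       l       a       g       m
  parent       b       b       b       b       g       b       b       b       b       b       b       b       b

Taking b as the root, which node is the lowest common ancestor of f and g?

b

Path f→root: f b; path g→root: g b.
First common node: b.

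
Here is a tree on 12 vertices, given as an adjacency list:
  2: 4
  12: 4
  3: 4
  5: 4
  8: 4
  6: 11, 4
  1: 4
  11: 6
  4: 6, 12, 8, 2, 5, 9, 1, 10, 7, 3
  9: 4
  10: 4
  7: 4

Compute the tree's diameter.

BFS from 11 reaches 7 last, at distance 3; BFS from 7 confirms no node is farther.
Path: 11 – 6 – 4 – 7.

3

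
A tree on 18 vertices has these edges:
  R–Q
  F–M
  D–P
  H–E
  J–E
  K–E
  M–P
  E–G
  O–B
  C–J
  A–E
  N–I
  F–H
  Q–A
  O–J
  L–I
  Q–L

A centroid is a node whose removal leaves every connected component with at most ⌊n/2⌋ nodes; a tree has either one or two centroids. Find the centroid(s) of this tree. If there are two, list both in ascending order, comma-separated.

E

Delete E: the remaining components have sizes 6, 5, 4, 1, 1. Max 6 ≤ 9, so E is a centroid.
No neighbour of E does as well, so E is the unique centroid.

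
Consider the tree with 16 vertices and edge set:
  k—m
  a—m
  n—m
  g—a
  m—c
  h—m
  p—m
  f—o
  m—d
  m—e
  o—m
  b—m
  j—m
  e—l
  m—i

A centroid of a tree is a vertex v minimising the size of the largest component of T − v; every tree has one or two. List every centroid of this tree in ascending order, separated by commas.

m

Removing m splits the tree into components of sizes 2, 2, 2, 1, 1, 1, 1, 1, 1, 1, 1, 1; the largest is 2 ≤ ⌊16/2⌋ = 8.
Every other node leaves some component of size > 8, so the centroid is unique.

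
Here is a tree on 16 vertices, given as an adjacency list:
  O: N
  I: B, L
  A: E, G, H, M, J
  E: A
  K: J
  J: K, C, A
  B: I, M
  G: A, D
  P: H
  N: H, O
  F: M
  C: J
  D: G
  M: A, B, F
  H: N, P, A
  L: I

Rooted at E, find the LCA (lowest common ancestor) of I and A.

Ancestors of I (toward the root): I, B, M, A, E.
Ancestors of A: A, E.
The deepest node appearing in both lists is A.

A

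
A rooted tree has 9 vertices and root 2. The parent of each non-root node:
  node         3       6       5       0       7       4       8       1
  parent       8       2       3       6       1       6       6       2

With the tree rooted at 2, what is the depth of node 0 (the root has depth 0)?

2

2 – 6 – 0 — 2 edges.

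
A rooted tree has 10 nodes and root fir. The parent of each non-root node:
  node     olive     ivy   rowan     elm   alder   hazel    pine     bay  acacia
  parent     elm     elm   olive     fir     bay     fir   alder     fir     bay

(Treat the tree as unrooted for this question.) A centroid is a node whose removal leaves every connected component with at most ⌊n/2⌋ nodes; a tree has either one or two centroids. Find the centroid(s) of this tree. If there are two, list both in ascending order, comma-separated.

Delete fir: the remaining components have sizes 4, 4, 1. Max 4 ≤ 5, so fir is a centroid.
Every other node leaves some component of size > 5, so the centroid is unique.

fir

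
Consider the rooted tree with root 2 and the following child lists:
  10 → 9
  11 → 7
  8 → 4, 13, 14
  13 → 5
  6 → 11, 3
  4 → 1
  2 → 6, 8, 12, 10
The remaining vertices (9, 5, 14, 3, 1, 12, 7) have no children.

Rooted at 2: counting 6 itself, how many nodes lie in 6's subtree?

The subtree rooted at 6 contains: 6, 11, 3, 7 — 4 nodes.

4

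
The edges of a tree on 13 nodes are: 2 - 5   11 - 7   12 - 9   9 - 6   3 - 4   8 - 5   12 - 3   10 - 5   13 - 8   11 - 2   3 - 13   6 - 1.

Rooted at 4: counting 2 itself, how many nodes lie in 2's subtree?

2's subtree: {2, 11, 7}, size 3.

3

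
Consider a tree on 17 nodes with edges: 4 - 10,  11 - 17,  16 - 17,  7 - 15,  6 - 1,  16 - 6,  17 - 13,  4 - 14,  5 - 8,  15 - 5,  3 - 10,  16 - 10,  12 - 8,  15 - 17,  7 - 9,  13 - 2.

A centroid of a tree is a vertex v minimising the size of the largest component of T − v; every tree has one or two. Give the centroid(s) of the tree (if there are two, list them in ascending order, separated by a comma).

Removing 17 splits the tree into components of sizes 7, 6, 2, 1; the largest is 7 ≤ ⌊17/2⌋ = 8.
No neighbour of 17 does as well, so 17 is the unique centroid.

17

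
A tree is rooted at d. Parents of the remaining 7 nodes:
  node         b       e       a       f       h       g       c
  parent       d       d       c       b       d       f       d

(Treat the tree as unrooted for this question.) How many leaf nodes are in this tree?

4

Degree-1 nodes: a, e, g, h — 4 of them.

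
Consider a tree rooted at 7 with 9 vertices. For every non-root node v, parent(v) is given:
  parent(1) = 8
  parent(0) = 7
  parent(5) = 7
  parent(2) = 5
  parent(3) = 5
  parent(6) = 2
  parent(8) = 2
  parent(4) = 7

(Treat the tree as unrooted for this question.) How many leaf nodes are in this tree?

The leaves are 0, 1, 3, 4, 6.
That is 5 leaves.

5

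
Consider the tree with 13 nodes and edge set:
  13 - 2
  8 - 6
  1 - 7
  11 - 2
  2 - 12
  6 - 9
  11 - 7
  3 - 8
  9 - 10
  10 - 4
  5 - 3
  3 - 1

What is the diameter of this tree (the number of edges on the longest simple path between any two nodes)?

10

A longest path is 4 – 10 – 9 – 6 – 8 – 3 – 1 – 7 – 11 – 2 – 13, with 10 edges.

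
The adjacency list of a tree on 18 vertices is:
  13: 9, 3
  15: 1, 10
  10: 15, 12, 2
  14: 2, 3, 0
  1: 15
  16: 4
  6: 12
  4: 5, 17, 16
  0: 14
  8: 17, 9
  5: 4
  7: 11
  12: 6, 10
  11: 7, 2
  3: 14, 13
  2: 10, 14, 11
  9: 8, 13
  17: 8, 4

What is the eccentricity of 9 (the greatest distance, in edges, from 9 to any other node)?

7

The node farthest from 9 is 1 (6 also at distance 7), via 9-13-3-14-2-10-15-1 — 7 edges.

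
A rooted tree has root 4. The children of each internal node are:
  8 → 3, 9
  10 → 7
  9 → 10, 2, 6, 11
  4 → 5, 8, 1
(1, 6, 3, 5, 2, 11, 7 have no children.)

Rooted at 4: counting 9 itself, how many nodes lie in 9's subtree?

6

9's subtree: {9, 2, 6, 10, 11, 7}, size 6.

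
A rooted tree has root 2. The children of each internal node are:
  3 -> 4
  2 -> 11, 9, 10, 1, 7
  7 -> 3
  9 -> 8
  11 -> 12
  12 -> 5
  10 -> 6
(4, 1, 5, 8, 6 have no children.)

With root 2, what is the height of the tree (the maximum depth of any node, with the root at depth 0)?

A deepest node is 5, reached by 2-11-12-5.
That path has 3 edges, so the height is 3.

3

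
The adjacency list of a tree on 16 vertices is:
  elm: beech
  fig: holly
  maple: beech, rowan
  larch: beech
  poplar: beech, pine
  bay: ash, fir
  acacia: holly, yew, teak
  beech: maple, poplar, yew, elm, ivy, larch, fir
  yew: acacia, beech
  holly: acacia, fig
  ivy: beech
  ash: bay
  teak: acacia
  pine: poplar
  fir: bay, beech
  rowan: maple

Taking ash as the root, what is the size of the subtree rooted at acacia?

Descendants of acacia (including itself): acacia, holly, teak, fig. That's 4.

4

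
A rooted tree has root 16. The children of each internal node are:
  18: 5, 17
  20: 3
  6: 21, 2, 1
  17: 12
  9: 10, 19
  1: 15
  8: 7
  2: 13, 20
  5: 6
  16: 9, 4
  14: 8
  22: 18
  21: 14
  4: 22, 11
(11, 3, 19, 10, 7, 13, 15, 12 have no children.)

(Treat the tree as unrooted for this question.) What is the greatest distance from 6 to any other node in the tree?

7

A farthest node from 6 is 19 (10 also at distance 7).
The path 6–5–18–22–4–16–9–19 has 7 edges.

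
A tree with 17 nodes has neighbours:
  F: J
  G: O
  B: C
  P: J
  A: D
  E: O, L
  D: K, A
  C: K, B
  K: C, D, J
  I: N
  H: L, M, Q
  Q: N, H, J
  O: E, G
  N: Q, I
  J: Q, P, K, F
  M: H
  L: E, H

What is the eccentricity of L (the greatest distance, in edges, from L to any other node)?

A farthest node from L is A (B also at distance 6).
The path L–H–Q–J–K–D–A has 6 edges.

6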